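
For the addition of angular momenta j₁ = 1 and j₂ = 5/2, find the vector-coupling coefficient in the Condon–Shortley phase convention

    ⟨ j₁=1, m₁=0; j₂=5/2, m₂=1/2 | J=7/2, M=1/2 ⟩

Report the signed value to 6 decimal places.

+√(4/7) = +0.755929

√[8·0!2!5!/8! · 1!1!3!2!4!3!] = √(576/7)
  +(−1)^0/∏(0,0,1,3,1,2)! = 1/12  (running 1/12)
⟨..|..⟩ = √(576/7)·(1/12) = +0.755929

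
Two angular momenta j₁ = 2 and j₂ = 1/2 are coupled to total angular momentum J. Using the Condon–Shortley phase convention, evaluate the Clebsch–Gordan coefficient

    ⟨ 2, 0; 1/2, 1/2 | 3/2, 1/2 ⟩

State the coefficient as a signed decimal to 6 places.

−√(2/5) ≈ -0.632456

√[4·1!3!0!/5! · 2!2!1!0!2!1!] = √(8/5)
  +(−1)^1/∏(1,0,1,0,2,0)! = -1/2  (running -1/2)
⟨..|..⟩ = √(8/5)·(-1/2) = -0.632456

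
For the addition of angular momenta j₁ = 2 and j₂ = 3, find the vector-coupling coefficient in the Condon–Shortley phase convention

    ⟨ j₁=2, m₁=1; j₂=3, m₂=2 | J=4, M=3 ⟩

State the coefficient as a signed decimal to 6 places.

triangle: 1!*3!*5!/10! = 720/3628800
(j±m)!: 3!*1!*5!*1!*7!*1! = 3628800
prefactor² = (2J+1)*Δ*N² = 6480
  k=0: +1/(0!*1!*1!*5!*2!*0!) = 1/240
  k=1: −1/(1!*0!*0!*4!*3!*1!) = -1/144
Σ = -1/360  ⇒  CG² = 6480*(-1/360)² = 1/20
CG = −√(1/20) = -0.223607

-0.223607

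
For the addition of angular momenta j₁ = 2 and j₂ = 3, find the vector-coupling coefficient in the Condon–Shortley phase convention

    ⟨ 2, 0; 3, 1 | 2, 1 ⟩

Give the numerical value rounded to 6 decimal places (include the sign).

√[5·3!1!3!/8! · 2!2!4!2!3!1!] = √(36/7)
  +(−1)^1/∏(1,2,1,3,0,0)! = -1/12  (running -1/12)
  +(−1)^2/∏(2,1,0,2,1,1)! = 1/4  (running 1/6)
⟨..|..⟩ = √(36/7)·(1/6) = +0.377964

+0.377964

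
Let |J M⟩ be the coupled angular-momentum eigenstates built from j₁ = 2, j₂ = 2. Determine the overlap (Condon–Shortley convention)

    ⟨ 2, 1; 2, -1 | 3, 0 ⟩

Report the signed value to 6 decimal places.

j₁+j₂−J=1  J+j₁−j₂=3  J−j₁+j₂=3  j₁+j₂+J+1=8
(j₁±m₁, j₂±m₂, J±M) = (3,1,1,3,3,3)
P² = 81/10
sum k=0..1:
  [0] +1/4 = 1/4
  [1] −1/36 = -1/36
S = 2/9
C² = P²·S² = 2/5 ; C = +0.632456

+0.632456  (= +√(2/5))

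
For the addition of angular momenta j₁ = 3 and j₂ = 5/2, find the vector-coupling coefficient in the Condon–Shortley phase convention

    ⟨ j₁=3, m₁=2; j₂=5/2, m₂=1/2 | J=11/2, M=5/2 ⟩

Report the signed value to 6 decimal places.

+0.603023  (= +√(4/11))

triangle: 0!·6!·5!/12! = 86400/479001600
(j±m)!: 5!·1!·3!·2!·8!·3! = 348364800
prefactor² = (2J+1)·Δ·N² = 8294400/11
  k=0: +1/(0!·0!·1!·3!·5!·2!) = 1/1440
Σ = 1/1440  ⇒  CG² = 8294400/11·1/1440² = 4/11
CG = +√(4/11) = +0.603023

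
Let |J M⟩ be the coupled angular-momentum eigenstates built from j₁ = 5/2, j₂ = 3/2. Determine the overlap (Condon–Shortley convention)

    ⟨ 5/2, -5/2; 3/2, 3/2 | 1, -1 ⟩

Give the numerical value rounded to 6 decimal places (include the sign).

-0.707107

j₁+j₂−J=3  J+j₁−j₂=2  J−j₁+j₂=0  j₁+j₂+J+1=6
(j₁±m₁, j₂±m₂, J±M) = (0,5,3,0,0,2)
P² = 72
sum k=3..3:
  [3] −1/12 = -1/12
S = -1/12
C² = P²·S² = 1/2 ; C = -0.707107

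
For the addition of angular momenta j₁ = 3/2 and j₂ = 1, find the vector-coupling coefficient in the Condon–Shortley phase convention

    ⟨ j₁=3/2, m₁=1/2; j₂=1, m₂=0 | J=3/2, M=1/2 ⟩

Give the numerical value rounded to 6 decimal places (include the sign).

triangle: 1!*2!*1!/5! = 2/120
(j±m)!: 2!*1!*1!*1!*2!*1! = 4
prefactor² = (2J+1)*Δ*N² = 4/15
  k=0: +1/(0!*1!*1!*1!*1!*0!) = 1
  k=1: −1/(1!*0!*0!*0!*2!*1!) = -1/2
Σ = 1/2  ⇒  CG² = 4/15*1/2² = 1/15
CG = +√(1/15) = +0.258199

+0.258199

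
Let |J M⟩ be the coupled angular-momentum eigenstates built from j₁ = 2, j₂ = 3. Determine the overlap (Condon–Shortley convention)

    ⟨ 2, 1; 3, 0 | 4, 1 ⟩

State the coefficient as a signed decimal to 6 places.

+0.462910  (= +√(3/14))

j₁+j₂−J=1  J+j₁−j₂=3  J−j₁+j₂=5  j₁+j₂+J+1=10
(j₁±m₁, j₂±m₂, J±M) = (3,1,3,3,5,3)
P² = 1944/7
sum k=0..1:
  [0] +1/24 = 1/24
  [1] −1/72 = -1/72
S = 1/36
C² = P²·S² = 3/14 ; C = +0.462910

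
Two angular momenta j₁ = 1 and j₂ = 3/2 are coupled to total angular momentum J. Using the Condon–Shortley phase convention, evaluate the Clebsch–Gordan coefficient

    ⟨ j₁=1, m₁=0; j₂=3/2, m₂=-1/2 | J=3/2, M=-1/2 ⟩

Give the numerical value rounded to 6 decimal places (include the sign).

+0.258199  (= +√(1/15))

√[4·1!1!2!/5! · 1!1!1!2!1!2!] = √(4/15)
  +(−1)^0/∏(0,1,1,1,0,1)! = 1  (running 1)
  +(−1)^1/∏(1,0,0,0,1,2)! = -1/2  (running 1/2)
⟨..|..⟩ = √(4/15)·(1/2) = +0.258199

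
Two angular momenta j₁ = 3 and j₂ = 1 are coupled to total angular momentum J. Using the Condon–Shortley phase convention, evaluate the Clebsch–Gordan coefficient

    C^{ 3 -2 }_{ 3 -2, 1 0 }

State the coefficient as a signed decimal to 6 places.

-0.577350

triangle: 1!·5!·1!/8! = 120/40320
(j±m)!: 1!·5!·1!·1!·1!·5! = 14400
prefactor² = (2J+1)·Δ·N² = 300
  k=0: +1/(0!·1!·5!·1!·0!·0!) = 1/120
  k=1: −1/(1!·0!·4!·0!·1!·1!) = -1/24
Σ = -1/30  ⇒  CG² = 300·(-1/30)² = 1/3
CG = −√(1/3) = -0.577350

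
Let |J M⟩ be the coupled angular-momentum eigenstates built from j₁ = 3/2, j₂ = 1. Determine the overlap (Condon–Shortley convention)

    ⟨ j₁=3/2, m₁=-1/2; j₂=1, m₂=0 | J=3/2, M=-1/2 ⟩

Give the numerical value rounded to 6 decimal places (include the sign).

−√(1/15) = -0.258199

triangle: 1!·2!·1!/5! = 2/120
(j±m)!: 1!·2!·1!·1!·1!·2! = 4
prefactor² = (2J+1)·Δ·N² = 4/15
  k=0: +1/(0!·1!·2!·1!·0!·0!) = 1/2
  k=1: −1/(1!·0!·1!·0!·1!·1!) = -1
Σ = -1/2  ⇒  CG² = 4/15·(-1/2)² = 1/15
CG = −√(1/15) = -0.258199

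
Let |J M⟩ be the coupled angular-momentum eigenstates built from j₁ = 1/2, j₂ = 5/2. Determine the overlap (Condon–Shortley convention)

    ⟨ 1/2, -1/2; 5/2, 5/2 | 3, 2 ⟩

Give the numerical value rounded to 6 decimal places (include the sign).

triangle: 0!*1!*5!/7! = 120/5040
(j±m)!: 0!*1!*5!*0!*5!*1! = 14400
prefactor² = (2J+1)*Δ*N² = 2400
  k=0: +1/(0!*0!*1!*5!*0!*0!) = 1/120
Σ = 1/120  ⇒  CG² = 2400*1/120² = 1/6
CG = +√(1/6) = +0.408248

+√(1/6) = +0.408248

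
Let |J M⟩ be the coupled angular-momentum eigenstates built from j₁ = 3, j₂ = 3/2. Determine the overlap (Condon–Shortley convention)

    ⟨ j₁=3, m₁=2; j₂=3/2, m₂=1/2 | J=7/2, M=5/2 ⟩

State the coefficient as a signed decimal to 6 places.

triangle: 1!×5!×2!/9! = 240/362880
(j±m)!: 5!×1!×2!×1!×6!×1! = 172800
prefactor² = (2J+1)×Δ×N² = 6400/7
  k=0: +1/(0!×1!×1!×2!×4!×0!) = 1/48
  k=1: −1/(1!×0!×0!×1!×5!×1!) = -1/120
Σ = 1/80  ⇒  CG² = 6400/7×1/80² = 1/7
CG = +√(1/7) = +0.377964

+√(1/7) = +0.377964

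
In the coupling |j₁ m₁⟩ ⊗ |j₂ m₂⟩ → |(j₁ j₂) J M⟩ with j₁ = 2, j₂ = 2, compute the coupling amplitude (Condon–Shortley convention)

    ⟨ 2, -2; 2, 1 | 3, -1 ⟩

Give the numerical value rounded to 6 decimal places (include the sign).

-0.547723  (= −√(3/10))

j₁+j₂−J=1  J+j₁−j₂=3  J−j₁+j₂=3  j₁+j₂+J+1=8
(j₁±m₁, j₂±m₂, J±M) = (0,4,3,1,2,4)
P² = 216/5
sum k=1..1:
  [1] −1/12 = -1/12
S = -1/12
C² = P²·S² = 3/10 ; C = -0.547723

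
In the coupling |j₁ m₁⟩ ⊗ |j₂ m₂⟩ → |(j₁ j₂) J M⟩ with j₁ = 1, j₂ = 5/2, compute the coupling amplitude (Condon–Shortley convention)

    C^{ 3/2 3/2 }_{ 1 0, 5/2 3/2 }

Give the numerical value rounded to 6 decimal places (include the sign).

-0.516398

j₁+j₂−J=2  J+j₁−j₂=0  J−j₁+j₂=3  j₁+j₂+J+1=6
(j₁±m₁, j₂±m₂, J±M) = (1,1,4,1,3,0)
P² = 48/5
sum k=1..1:
  [1] −1/6 = -1/6
S = -1/6
C² = P²·S² = 4/15 ; C = -0.516398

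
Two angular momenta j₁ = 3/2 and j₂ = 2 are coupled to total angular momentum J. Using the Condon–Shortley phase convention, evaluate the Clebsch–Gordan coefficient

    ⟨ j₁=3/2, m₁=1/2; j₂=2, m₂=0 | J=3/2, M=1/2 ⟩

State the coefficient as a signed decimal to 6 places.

−√(1/5) ≈ -0.447214

triangle: 2!*1!*2!/6! = 4/720
(j±m)!: 2!*1!*2!*2!*2!*1! = 16
prefactor² = (2J+1)*Δ*N² = 16/45
  k=0: +1/(0!*2!*1!*2!*0!*0!) = 1/4
  k=1: −1/(1!*1!*0!*1!*1!*1!) = -1
Σ = -3/4  ⇒  CG² = 16/45*(-3/4)² = 1/5
CG = −√(1/5) = -0.447214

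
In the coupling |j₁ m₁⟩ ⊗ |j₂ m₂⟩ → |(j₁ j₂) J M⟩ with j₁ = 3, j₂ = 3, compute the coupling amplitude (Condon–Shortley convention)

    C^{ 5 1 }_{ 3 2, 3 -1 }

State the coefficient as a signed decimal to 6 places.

triangle: 1!×5!×5!/12! = 14400/479001600
(j±m)!: 5!×1!×2!×4!×6!×4! = 99532800
prefactor² = (2J+1)×Δ×N² = 230400/7
  k=0: +1/(0!×1!×1!×2!×4!×3!) = 1/288
  k=1: −1/(1!×0!×0!×1!×5!×4!) = -1/2880
Σ = 1/320  ⇒  CG² = 230400/7×1/320² = 9/28
CG = +√(9/28) = +0.566947

+0.566947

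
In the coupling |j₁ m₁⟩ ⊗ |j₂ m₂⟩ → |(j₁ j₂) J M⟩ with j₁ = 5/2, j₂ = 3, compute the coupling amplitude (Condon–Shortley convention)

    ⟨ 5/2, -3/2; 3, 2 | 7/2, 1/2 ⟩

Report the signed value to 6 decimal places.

j₁+j₂−J=2  J+j₁−j₂=3  J−j₁+j₂=4  j₁+j₂+J+1=10
(j₁±m₁, j₂±m₂, J±M) = (1,4,5,1,4,3)
P² = 9216/35
sum k=1..2:
  [1] −1/144 = -1/144
  [2] +1/24 = 1/24
S = 5/144
C² = P²·S² = 20/63 ; C = +0.563436

+√(20/63) ≈ +0.563436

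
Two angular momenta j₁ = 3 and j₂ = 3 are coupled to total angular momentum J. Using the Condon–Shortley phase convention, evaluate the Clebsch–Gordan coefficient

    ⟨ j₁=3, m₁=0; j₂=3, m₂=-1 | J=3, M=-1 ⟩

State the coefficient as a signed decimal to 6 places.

√[7·3!3!3!/10! · 3!3!2!4!2!4!] = √(864/25)
  +(−1)^0/∏(0,3,3,2,0,1)! = 1/72  (running 1/72)
  +(−1)^1/∏(1,2,2,1,1,2)! = -1/8  (running -1/9)
  +(−1)^2/∏(2,1,1,0,2,3)! = 1/24  (running -5/72)
⟨..|..⟩ = √(864/25)·(-5/72) = -0.408248

−√(1/6) ≈ -0.408248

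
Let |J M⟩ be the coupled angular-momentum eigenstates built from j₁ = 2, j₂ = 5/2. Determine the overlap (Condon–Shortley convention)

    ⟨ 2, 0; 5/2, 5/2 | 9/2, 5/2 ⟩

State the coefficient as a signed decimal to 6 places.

triangle: 0!*4!*5!/10! = 2880/3628800
(j±m)!: 2!*2!*5!*0!*7!*2! = 4838400
prefactor² = (2J+1)*Δ*N² = 38400
  k=0: +1/(0!*0!*2!*5!*2!*0!) = 1/480
Σ = 1/480  ⇒  CG² = 38400*1/480² = 1/6
CG = +√(1/6) = +0.408248

+√(1/6) = +0.408248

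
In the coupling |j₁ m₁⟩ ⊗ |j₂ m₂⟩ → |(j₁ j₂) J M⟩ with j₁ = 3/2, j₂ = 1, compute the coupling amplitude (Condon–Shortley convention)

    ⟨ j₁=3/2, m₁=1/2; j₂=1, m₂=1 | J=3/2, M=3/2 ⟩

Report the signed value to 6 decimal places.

−√(2/5) = -0.632456

√[4·1!2!1!/5! · 2!1!2!0!3!0!] = √(8/5)
  +(−1)^1/∏(1,0,0,1,2,0)! = -1/2  (running -1/2)
⟨..|..⟩ = √(8/5)·(-1/2) = -0.632456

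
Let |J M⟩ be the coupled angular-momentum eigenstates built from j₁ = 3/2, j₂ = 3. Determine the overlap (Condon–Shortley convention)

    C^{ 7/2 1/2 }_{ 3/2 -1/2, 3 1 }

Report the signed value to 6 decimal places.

−√(2/7) = -0.534522

triangle: 1!*2!*5!/9! = 240/362880
(j±m)!: 1!*2!*4!*2!*4!*3! = 13824
prefactor² = (2J+1)*Δ*N² = 512/7
  k=0: +1/(0!*1!*2!*4!*0!*1!) = 1/48
  k=1: −1/(1!*0!*1!*3!*1!*2!) = -1/12
Σ = -1/16  ⇒  CG² = 512/7*(-1/16)² = 2/7
CG = −√(2/7) = -0.534522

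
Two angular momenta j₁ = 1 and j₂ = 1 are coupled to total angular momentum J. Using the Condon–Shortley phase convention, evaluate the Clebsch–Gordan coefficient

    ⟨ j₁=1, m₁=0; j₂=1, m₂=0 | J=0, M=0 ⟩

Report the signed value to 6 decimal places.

−√(1/3) ≈ -0.577350

triangle: 2!·0!·0!/3! = 2/6
(j±m)!: 1!·1!·1!·1!·0!·0! = 1
prefactor² = (2J+1)·Δ·N² = 1/3
  k=1: −1/(1!·1!·0!·0!·0!·0!) = -1
Σ = -1  ⇒  CG² = 1/3·(-1)² = 1/3
CG = −√(1/3) = -0.577350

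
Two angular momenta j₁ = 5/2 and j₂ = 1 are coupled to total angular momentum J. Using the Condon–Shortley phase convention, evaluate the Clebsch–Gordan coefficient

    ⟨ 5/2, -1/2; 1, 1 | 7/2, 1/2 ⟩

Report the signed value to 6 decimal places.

+0.534522

j₁+j₂−J=0  J+j₁−j₂=5  J−j₁+j₂=2  j₁+j₂+J+1=8
(j₁±m₁, j₂±m₂, J±M) = (2,3,2,0,4,3)
P² = 1152/7
sum k=0..0:
  [0] +1/24 = 1/24
S = 1/24
C² = P²·S² = 2/7 ; C = +0.534522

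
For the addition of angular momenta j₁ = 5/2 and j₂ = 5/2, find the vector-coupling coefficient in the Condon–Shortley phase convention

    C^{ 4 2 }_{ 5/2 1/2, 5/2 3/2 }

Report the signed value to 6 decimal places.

√[9·1!4!4!/10! · 3!2!4!1!6!2!] = √(20736/35)
  +(−1)^0/∏(0,1,2,4,2,0)! = 1/96  (running 1/96)
  +(−1)^1/∏(1,0,1,3,3,1)! = -1/36  (running -5/288)
⟨..|..⟩ = √(20736/35)·(-5/288) = -0.422577

−√(5/28) ≈ -0.422577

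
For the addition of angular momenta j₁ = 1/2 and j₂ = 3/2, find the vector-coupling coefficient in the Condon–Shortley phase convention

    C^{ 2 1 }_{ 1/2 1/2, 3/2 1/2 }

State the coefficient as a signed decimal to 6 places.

triangle: 0!*1!*3!/5! = 6/120
(j±m)!: 1!*0!*2!*1!*3!*1! = 12
prefactor² = (2J+1)*Δ*N² = 3
  k=0: +1/(0!*0!*0!*2!*1!*1!) = 1/2
Σ = 1/2  ⇒  CG² = 3*1/2² = 3/4
CG = +√(3/4) = +0.866025

+0.866025  (= +√(3/4))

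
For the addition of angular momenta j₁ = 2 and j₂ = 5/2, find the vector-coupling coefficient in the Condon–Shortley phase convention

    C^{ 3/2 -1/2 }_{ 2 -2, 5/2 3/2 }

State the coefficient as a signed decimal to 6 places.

j₁+j₂−J=3  J+j₁−j₂=1  J−j₁+j₂=2  j₁+j₂+J+1=7
(j₁±m₁, j₂±m₂, J±M) = (0,4,4,1,1,2)
P² = 384/35
sum k=3..3:
  [3] −1/6 = -1/6
S = -1/6
C² = P²·S² = 32/105 ; C = -0.552052

-0.552052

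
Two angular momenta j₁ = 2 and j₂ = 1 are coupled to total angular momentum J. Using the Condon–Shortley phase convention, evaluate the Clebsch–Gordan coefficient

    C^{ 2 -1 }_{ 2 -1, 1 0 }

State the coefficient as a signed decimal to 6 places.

√[5·1!3!1!/6! · 1!3!1!1!1!3!] = √(3/2)
  +(−1)^0/∏(0,1,3,1,0,0)! = 1/6  (running 1/6)
  +(−1)^1/∏(1,0,2,0,1,1)! = -1/2  (running -1/3)
⟨..|..⟩ = √(3/2)·(-1/3) = -0.408248

-0.408248  (= −√(1/6))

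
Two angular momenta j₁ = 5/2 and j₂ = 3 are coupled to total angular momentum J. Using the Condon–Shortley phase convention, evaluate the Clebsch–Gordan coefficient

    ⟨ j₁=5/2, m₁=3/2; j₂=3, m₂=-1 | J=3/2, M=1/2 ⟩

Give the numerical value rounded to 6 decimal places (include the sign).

√[4·4!1!2!/8! · 4!1!2!4!2!1!] = √(384/35)
  +(−1)^0/∏(0,4,1,2,0,0)! = 1/48  (running 1/48)
  +(−1)^1/∏(1,3,0,1,1,1)! = -1/6  (running -7/48)
⟨..|..⟩ = √(384/35)·(-7/48) = -0.483046

-0.483046  (= −√(7/30))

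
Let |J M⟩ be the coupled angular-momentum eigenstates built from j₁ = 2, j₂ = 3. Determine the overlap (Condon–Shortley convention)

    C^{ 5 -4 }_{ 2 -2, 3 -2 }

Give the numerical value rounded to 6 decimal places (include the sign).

+0.774597  (= +√(3/5))

√[11·0!4!6!/11! · 0!4!1!5!1!9!] = √(4976640)
  +(−1)^0/∏(0,0,4,1,0,5)! = 1/2880  (running 1/2880)
⟨..|..⟩ = √(4976640)·(1/2880) = +0.774597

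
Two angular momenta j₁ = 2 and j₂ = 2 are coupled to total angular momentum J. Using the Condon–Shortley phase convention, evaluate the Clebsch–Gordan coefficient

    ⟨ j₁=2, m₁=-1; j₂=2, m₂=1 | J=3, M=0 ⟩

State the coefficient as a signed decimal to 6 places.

triangle: 1!*3!*3!/8! = 36/40320
(j±m)!: 1!*3!*3!*1!*3!*3! = 1296
prefactor² = (2J+1)*Δ*N² = 81/10
  k=0: +1/(0!*1!*3!*3!*0!*0!) = 1/36
  k=1: −1/(1!*0!*2!*2!*1!*1!) = -1/4
Σ = -2/9  ⇒  CG² = 81/10*(-2/9)² = 2/5
CG = −√(2/5) = -0.632456

−√(2/5) ≈ -0.632456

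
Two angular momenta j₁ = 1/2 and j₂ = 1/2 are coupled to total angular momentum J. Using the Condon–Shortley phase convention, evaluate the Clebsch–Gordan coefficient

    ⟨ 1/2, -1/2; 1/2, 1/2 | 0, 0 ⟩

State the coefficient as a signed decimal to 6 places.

j₁+j₂−J=1  J+j₁−j₂=0  J−j₁+j₂=0  j₁+j₂+J+1=2
(j₁±m₁, j₂±m₂, J±M) = (0,1,1,0,0,0)
P² = 1/2
sum k=1..1:
  [1] −1/1 = -1
S = -1
C² = P²·S² = 1/2 ; C = -0.707107

-0.707107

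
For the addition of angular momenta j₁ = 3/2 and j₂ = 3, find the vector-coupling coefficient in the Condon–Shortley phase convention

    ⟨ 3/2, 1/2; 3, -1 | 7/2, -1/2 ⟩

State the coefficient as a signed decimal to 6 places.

+0.534522  (= +√(2/7))

j₁+j₂−J=1  J+j₁−j₂=2  J−j₁+j₂=5  j₁+j₂+J+1=9
(j₁±m₁, j₂±m₂, J±M) = (2,1,2,4,3,4)
P² = 512/7
sum k=0..1:
  [0] +1/12 = 1/12
  [1] −1/48 = -1/48
S = 1/16
C² = P²·S² = 2/7 ; C = +0.534522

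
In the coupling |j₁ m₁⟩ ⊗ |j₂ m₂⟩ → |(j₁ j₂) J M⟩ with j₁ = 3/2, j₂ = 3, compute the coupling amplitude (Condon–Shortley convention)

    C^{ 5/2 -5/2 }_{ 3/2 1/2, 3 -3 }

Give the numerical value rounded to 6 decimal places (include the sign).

√[6·2!1!4!/8! · 2!1!0!6!0!5!] = √(8640/7)
  +(−1)^0/∏(0,2,1,0,0,4)! = 1/48  (running 1/48)
⟨..|..⟩ = √(8640/7)·(1/48) = +0.731925

+√(15/28) ≈ +0.731925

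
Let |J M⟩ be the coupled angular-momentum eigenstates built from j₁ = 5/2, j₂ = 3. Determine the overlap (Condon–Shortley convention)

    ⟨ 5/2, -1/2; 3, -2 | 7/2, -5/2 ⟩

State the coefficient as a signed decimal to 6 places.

j₁+j₂−J=2  J+j₁−j₂=3  J−j₁+j₂=4  j₁+j₂+J+1=10
(j₁±m₁, j₂±m₂, J±M) = (2,3,1,5,1,6)
P² = 4608/7
sum k=0..1:
  [0] +1/72 = 1/72
  [1] −1/48 = -1/48
S = -1/144
C² = P²·S² = 2/63 ; C = -0.178174

-0.178174  (= −√(2/63))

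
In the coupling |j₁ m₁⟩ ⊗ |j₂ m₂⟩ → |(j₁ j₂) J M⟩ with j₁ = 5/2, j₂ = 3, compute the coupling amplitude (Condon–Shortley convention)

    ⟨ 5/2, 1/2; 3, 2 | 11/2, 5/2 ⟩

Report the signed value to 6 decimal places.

triangle: 0!·5!·6!/12! = 86400/479001600
(j±m)!: 3!·2!·5!·1!·8!·3! = 348364800
prefactor² = (2J+1)·Δ·N² = 8294400/11
  k=0: +1/(0!·0!·2!·5!·3!·1!) = 1/1440
Σ = 1/1440  ⇒  CG² = 8294400/11·1/1440² = 4/11
CG = +√(4/11) = +0.603023

+0.603023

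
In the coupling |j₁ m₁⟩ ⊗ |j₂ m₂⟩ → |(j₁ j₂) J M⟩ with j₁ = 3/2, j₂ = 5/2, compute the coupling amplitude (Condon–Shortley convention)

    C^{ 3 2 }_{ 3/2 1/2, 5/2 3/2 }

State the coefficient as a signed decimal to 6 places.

√[7·1!2!4!/8! · 2!1!4!1!5!1!] = √(48)
  +(−1)^0/∏(0,1,1,4,1,0)! = 1/24  (running 1/24)
  +(−1)^1/∏(1,0,0,3,2,1)! = -1/12  (running -1/24)
⟨..|..⟩ = √(48)·(-1/24) = -0.288675

−√(1/12) ≈ -0.288675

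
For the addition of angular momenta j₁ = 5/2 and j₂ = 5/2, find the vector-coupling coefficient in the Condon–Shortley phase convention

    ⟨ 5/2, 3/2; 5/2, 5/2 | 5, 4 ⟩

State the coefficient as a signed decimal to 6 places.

+√(1/2) ≈ +0.707107

triangle: 0!×5!×5!/11! = 14400/39916800
(j±m)!: 4!×1!×5!×0!×9!×1! = 1045094400
prefactor² = (2J+1)×Δ×N² = 4147200
  k=0: +1/(0!×0!×1!×5!×4!×0!) = 1/2880
Σ = 1/2880  ⇒  CG² = 4147200×1/2880² = 1/2
CG = +√(1/2) = +0.707107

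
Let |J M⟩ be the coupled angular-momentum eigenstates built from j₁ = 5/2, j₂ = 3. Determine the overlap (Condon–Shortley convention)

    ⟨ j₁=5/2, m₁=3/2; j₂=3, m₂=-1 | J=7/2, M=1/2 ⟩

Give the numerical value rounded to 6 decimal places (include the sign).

triangle: 2!·3!·4!/10! = 288/3628800
(j±m)!: 4!·1!·2!·4!·4!·3! = 165888
prefactor² = (2J+1)·Δ·N² = 18432/175
  k=0: +1/(0!·2!·1!·2!·2!·2!) = 1/16
  k=1: −1/(1!·1!·0!·1!·3!·3!) = -1/36
Σ = 5/144  ⇒  CG² = 18432/175·5/144² = 8/63
CG = +√(8/63) = +0.356348

+√(8/63) = +0.356348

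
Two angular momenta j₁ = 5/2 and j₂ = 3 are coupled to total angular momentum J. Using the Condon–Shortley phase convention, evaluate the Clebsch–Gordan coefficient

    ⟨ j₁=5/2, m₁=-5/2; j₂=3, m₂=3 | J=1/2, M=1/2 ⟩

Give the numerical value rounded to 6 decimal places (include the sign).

√[2·5!0!1!/7! · 0!5!6!0!1!0!] = √(28800/7)
  +(−1)^5/∏(5,0,0,1,0,0)! = -1/120  (running -1/120)
⟨..|..⟩ = √(28800/7)·(-1/120) = -0.534522

-0.534522  (= −√(2/7))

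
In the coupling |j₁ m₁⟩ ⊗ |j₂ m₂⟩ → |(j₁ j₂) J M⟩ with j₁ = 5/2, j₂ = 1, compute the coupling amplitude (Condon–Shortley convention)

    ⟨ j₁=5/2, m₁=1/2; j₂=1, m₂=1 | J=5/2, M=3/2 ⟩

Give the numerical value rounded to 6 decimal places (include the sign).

-0.676123

j₁+j₂−J=1  J+j₁−j₂=4  J−j₁+j₂=1  j₁+j₂+J+1=7
(j₁±m₁, j₂±m₂, J±M) = (3,2,2,0,4,1)
P² = 576/35
sum k=1..1:
  [1] −1/6 = -1/6
S = -1/6
C² = P²·S² = 16/35 ; C = -0.676123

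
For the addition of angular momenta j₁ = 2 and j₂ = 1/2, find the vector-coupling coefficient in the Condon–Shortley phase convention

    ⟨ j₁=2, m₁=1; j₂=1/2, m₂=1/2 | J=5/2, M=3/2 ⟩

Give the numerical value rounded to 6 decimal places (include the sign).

+√(4/5) ≈ +0.894427

√[6·0!4!1!/6! · 3!1!1!0!4!1!] = √(144/5)
  +(−1)^0/∏(0,0,1,1,3,0)! = 1/6  (running 1/6)
⟨..|..⟩ = √(144/5)·(1/6) = +0.894427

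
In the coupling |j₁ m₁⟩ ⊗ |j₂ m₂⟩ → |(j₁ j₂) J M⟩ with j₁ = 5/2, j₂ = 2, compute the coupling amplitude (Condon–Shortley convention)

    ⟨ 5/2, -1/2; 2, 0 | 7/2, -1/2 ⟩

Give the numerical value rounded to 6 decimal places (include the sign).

−√(4/105) = -0.195180

triangle: 1!*4!*3!/9! = 144/362880
(j±m)!: 2!*3!*2!*2!*3!*4! = 6912
prefactor² = (2J+1)*Δ*N² = 768/35
  k=0: +1/(0!*1!*3!*2!*1!*1!) = 1/12
  k=1: −1/(1!*0!*2!*1!*2!*2!) = -1/8
Σ = -1/24  ⇒  CG² = 768/35*(-1/24)² = 4/105
CG = −√(4/105) = -0.195180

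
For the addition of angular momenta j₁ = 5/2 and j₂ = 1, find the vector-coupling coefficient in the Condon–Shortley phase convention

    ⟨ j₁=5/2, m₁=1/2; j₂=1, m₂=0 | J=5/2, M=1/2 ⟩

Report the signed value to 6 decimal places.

triangle: 1!·4!·1!/7! = 24/5040
(j±m)!: 3!·2!·1!·1!·3!·2! = 144
prefactor² = (2J+1)·Δ·N² = 144/35
  k=0: +1/(0!·1!·2!·1!·2!·0!) = 1/4
  k=1: −1/(1!·0!·1!·0!·3!·1!) = -1/6
Σ = 1/12  ⇒  CG² = 144/35·1/12² = 1/35
CG = +√(1/35) = +0.169031

+√(1/35) ≈ +0.169031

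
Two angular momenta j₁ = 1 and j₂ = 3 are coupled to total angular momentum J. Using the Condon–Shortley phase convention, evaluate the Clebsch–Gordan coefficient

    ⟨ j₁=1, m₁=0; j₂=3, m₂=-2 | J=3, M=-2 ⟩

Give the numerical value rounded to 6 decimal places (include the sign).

+0.577350  (= +√(1/3))

j₁+j₂−J=1  J+j₁−j₂=1  J−j₁+j₂=5  j₁+j₂+J+1=8
(j₁±m₁, j₂±m₂, J±M) = (1,1,1,5,1,5)
P² = 300
sum k=0..1:
  [0] +1/24 = 1/24
  [1] −1/120 = -1/120
S = 1/30
C² = P²·S² = 1/3 ; C = +0.577350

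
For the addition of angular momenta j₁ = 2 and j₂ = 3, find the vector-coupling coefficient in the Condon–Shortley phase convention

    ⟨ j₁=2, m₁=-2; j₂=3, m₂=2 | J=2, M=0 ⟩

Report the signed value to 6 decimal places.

-0.597614  (= −√(5/14))

triangle: 3!·1!·3!/8! = 36/40320
(j±m)!: 0!·4!·5!·1!·2!·2! = 11520
prefactor² = (2J+1)·Δ·N² = 360/7
  k=3: −1/(3!·0!·1!·2!·0!·1!) = -1/12
Σ = -1/12  ⇒  CG² = 360/7·(-1/12)² = 5/14
CG = −√(5/14) = -0.597614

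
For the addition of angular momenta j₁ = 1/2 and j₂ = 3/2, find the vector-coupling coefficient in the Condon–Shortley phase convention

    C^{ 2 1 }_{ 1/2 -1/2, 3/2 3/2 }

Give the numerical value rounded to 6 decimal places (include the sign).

√[5·0!1!3!/5! · 0!1!3!0!3!1!] = √(9)
  +(−1)^0/∏(0,0,1,3,0,0)! = 1/6  (running 1/6)
⟨..|..⟩ = √(9)·(1/6) = +0.500000

+0.500000  (= +√(1/4))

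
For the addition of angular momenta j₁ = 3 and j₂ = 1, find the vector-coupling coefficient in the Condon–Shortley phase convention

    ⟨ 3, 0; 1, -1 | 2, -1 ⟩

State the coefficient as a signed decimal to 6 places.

√[5·2!4!0!/7! · 3!3!0!2!1!3!] = √(144/7)
  +(−1)^0/∏(0,2,3,0,1,0)! = 1/12  (running 1/12)
⟨..|..⟩ = √(144/7)·(1/12) = +0.377964

+0.377964  (= +√(1/7))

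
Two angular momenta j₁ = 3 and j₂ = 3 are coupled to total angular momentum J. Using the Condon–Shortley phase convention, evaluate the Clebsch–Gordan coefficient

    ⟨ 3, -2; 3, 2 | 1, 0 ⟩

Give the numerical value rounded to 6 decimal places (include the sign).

√[3·5!1!1!/8! · 1!5!5!1!1!1!] = √(900/7)
  +(−1)^4/∏(4,1,1,1,0,0)! = 1/24  (running 1/24)
  +(−1)^5/∏(5,0,0,0,1,1)! = -1/120  (running 1/30)
⟨..|..⟩ = √(900/7)·(1/30) = +0.377964

+0.377964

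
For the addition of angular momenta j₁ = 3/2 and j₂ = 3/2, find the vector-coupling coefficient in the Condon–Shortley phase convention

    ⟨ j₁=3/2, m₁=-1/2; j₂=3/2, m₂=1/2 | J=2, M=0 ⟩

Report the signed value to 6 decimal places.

−√(1/4) = -0.500000

√[5·1!2!2!/6! · 1!2!2!1!2!2!] = √(4/9)
  +(−1)^0/∏(0,1,2,2,0,0)! = 1/4  (running 1/4)
  +(−1)^1/∏(1,0,1,1,1,1)! = -1  (running -3/4)
⟨..|..⟩ = √(4/9)·(-3/4) = -0.500000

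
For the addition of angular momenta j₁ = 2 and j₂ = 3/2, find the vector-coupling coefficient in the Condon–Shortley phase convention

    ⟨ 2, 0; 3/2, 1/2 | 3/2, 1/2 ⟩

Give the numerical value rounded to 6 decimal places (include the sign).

√[4·2!2!1!/6! · 2!2!2!1!2!1!] = √(16/45)
  +(−1)^1/∏(1,1,1,1,1,0)! = -1  (running -1)
  +(−1)^2/∏(2,0,0,0,2,1)! = 1/4  (running -3/4)
⟨..|..⟩ = √(16/45)·(-3/4) = -0.447214

-0.447214  (= −√(1/5))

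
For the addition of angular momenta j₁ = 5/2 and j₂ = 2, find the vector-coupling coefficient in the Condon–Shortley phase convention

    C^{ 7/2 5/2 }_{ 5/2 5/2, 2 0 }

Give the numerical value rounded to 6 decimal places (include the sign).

+0.690066  (= +√(10/21))

triangle: 1!·4!·3!/9! = 144/362880
(j±m)!: 5!·0!·2!·2!·6!·1! = 345600
prefactor² = (2J+1)·Δ·N² = 7680/7
  k=0: +1/(0!·1!·0!·2!·4!·1!) = 1/48
Σ = 1/48  ⇒  CG² = 7680/7·1/48² = 10/21
CG = +√(10/21) = +0.690066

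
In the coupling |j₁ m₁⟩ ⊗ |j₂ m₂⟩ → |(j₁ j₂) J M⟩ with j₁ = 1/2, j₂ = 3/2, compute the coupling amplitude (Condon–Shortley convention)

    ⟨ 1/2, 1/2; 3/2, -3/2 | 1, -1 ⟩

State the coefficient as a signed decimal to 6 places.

triangle: 1!×0!×2!/4! = 2/24
(j±m)!: 1!×0!×0!×3!×0!×2! = 12
prefactor² = (2J+1)×Δ×N² = 3
  k=0: +1/(0!×1!×0!×0!×0!×2!) = 1/2
Σ = 1/2  ⇒  CG² = 3×1/2² = 3/4
CG = +√(3/4) = +0.866025

+√(3/4) = +0.866025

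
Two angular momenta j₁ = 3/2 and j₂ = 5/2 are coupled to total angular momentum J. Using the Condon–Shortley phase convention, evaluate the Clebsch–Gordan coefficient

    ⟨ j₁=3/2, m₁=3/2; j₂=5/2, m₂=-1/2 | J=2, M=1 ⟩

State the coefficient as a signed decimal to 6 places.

√[5·2!1!3!/7! · 3!0!2!3!3!1!] = √(36/7)
  +(−1)^0/∏(0,2,0,2,1,1)! = 1/4  (running 1/4)
⟨..|..⟩ = √(36/7)·(1/4) = +0.566947

+√(9/28) ≈ +0.566947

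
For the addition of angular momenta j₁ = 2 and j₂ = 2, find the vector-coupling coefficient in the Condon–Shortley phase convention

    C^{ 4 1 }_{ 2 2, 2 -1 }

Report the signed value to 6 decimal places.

+0.267261  (= +√(1/14))

triangle: 0!×4!×4!/9! = 576/362880
(j±m)!: 4!×0!×1!×3!×5!×3! = 103680
prefactor² = (2J+1)×Δ×N² = 10368/7
  k=0: +1/(0!×0!×0!×1!×4!×3!) = 1/144
Σ = 1/144  ⇒  CG² = 10368/7×1/144² = 1/14
CG = +√(1/14) = +0.267261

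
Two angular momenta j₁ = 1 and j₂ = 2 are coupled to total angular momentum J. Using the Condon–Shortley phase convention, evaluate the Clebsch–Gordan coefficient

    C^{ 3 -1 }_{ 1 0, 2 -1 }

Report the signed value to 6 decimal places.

+0.730297  (= +√(8/15))

√[7·0!2!4!/7! · 1!1!1!3!2!4!] = √(96/5)
  +(−1)^0/∏(0,0,1,1,1,3)! = 1/6  (running 1/6)
⟨..|..⟩ = √(96/5)·(1/6) = +0.730297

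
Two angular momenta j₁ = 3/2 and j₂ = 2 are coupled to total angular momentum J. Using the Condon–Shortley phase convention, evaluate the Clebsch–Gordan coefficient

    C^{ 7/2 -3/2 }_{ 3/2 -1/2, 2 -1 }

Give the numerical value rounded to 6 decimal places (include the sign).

√[8·0!3!4!/8! · 1!2!1!3!2!5!] = √(576/7)
  +(−1)^0/∏(0,0,2,1,1,3)! = 1/12  (running 1/12)
⟨..|..⟩ = √(576/7)·(1/12) = +0.755929

+0.755929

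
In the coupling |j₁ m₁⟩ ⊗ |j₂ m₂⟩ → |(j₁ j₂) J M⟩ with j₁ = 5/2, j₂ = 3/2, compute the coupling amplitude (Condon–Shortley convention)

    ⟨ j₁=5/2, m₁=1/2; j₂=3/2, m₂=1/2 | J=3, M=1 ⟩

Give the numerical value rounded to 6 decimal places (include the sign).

√[7·1!4!2!/8! · 3!2!2!1!4!2!] = √(48/5)
  +(−1)^0/∏(0,1,2,2,2,0)! = 1/8  (running 1/8)
  +(−1)^1/∏(1,0,1,1,3,1)! = -1/6  (running -1/24)
⟨..|..⟩ = √(48/5)·(-1/24) = -0.129099

-0.129099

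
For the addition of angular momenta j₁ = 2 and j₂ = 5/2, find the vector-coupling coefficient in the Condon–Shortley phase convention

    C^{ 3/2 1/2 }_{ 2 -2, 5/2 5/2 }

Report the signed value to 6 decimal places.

−√(8/21) ≈ -0.617213

triangle: 3!*1!*2!/7! = 12/5040
(j±m)!: 0!*4!*5!*0!*2!*1! = 5760
prefactor² = (2J+1)*Δ*N² = 384/7
  k=3: −1/(3!*0!*1!*2!*0!*0!) = -1/12
Σ = -1/12  ⇒  CG² = 384/7*(-1/12)² = 8/21
CG = −√(8/21) = -0.617213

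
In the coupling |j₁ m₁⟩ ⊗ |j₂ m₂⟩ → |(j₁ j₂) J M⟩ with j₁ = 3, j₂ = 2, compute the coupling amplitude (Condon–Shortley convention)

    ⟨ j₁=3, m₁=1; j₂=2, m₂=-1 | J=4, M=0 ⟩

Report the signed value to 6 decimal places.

+√(5/14) = +0.597614

√[9·1!5!3!/10! · 4!2!1!3!4!4!] = √(10368/35)
  +(−1)^0/∏(0,1,2,1,3,2)! = 1/24  (running 1/24)
  +(−1)^1/∏(1,0,1,0,4,3)! = -1/144  (running 5/144)
⟨..|..⟩ = √(10368/35)·(5/144) = +0.597614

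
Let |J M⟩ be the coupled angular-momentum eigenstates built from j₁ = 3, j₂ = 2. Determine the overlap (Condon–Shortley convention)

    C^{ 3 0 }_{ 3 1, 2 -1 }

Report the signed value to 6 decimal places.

+0.182574  (= +√(1/30))

√[7·2!4!2!/9! · 4!2!1!3!3!3!] = √(96/5)
  +(−1)^0/∏(0,2,2,1,2,1)! = 1/8  (running 1/8)
  +(−1)^1/∏(1,1,1,0,3,2)! = -1/12  (running 1/24)
⟨..|..⟩ = √(96/5)·(1/24) = +0.182574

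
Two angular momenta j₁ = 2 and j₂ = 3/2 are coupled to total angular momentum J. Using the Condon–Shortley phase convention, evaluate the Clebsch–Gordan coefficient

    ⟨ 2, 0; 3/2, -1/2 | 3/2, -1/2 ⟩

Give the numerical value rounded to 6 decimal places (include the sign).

j₁+j₂−J=2  J+j₁−j₂=2  J−j₁+j₂=1  j₁+j₂+J+1=6
(j₁±m₁, j₂±m₂, J±M) = (2,2,1,2,1,2)
P² = 16/45
sum k=0..1:
  [0] +1/4 = 1/4
  [1] −1/1 = -1
S = -3/4
C² = P²·S² = 1/5 ; C = -0.447214

−√(1/5) = -0.447214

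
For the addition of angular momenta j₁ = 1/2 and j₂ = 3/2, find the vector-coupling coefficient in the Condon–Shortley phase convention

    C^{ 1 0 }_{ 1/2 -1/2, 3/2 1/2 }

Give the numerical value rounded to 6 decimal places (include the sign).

j₁+j₂−J=1  J+j₁−j₂=0  J−j₁+j₂=2  j₁+j₂+J+1=4
(j₁±m₁, j₂±m₂, J±M) = (0,1,2,1,1,1)
P² = 1/2
sum k=1..1:
  [1] −1/1 = -1
S = -1
C² = P²·S² = 1/2 ; C = -0.707107

-0.707107  (= −√(1/2))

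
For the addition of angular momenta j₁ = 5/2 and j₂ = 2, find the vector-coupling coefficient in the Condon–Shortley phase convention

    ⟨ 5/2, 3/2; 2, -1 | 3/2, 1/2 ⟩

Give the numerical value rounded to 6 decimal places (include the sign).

−√(2/105) = -0.138013

√[4·3!2!1!/7! · 4!1!1!3!2!1!] = √(96/35)
  +(−1)^0/∏(0,3,1,1,1,0)! = 1/6  (running 1/6)
  +(−1)^1/∏(1,2,0,0,2,1)! = -1/4  (running -1/12)
⟨..|..⟩ = √(96/35)·(-1/12) = -0.138013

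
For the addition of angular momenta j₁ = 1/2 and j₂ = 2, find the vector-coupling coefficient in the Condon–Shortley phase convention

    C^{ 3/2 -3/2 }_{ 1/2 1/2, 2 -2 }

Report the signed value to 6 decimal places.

j₁+j₂−J=1  J+j₁−j₂=0  J−j₁+j₂=3  j₁+j₂+J+1=5
(j₁±m₁, j₂±m₂, J±M) = (1,0,0,4,0,3)
P² = 144/5
sum k=0..0:
  [0] +1/6 = 1/6
S = 1/6
C² = P²·S² = 4/5 ; C = +0.894427

+0.894427  (= +√(4/5))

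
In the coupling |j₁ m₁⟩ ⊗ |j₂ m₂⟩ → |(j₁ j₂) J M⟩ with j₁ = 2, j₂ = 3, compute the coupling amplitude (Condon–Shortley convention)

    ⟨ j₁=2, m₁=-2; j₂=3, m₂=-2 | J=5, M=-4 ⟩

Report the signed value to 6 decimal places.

j₁+j₂−J=0  J+j₁−j₂=4  J−j₁+j₂=6  j₁+j₂+J+1=11
(j₁±m₁, j₂±m₂, J±M) = (0,4,1,5,1,9)
P² = 4976640
sum k=0..0:
  [0] +1/2880 = 1/2880
S = 1/2880
C² = P²·S² = 3/5 ; C = +0.774597

+√(3/5) ≈ +0.774597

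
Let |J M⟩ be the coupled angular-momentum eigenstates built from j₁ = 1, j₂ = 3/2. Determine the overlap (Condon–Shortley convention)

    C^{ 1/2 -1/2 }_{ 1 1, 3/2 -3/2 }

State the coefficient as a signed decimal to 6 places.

√[2·2!0!1!/4! · 2!0!0!3!0!1!] = √(2)
  +(−1)^0/∏(0,2,0,0,0,1)! = 1/2  (running 1/2)
⟨..|..⟩ = √(2)·(1/2) = +0.707107

+0.707107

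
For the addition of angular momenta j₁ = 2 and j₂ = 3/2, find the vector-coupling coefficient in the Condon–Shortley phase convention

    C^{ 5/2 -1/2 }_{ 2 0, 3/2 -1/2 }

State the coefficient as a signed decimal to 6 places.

+0.292770

j₁+j₂−J=1  J+j₁−j₂=3  J−j₁+j₂=2  j₁+j₂+J+1=7
(j₁±m₁, j₂±m₂, J±M) = (2,2,1,2,2,3)
P² = 48/35
sum k=0..1:
  [0] +1/2 = 1/2
  [1] −1/4 = -1/4
S = 1/4
C² = P²·S² = 3/35 ; C = +0.292770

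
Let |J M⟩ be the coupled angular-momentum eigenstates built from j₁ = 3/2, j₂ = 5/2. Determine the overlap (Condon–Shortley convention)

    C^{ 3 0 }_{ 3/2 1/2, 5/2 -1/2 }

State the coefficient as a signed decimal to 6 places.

j₁+j₂−J=1  J+j₁−j₂=2  J−j₁+j₂=4  j₁+j₂+J+1=8
(j₁±m₁, j₂±m₂, J±M) = (2,1,2,3,3,3)
P² = 36/5
sum k=0..1:
  [0] +1/4 = 1/4
  [1] −1/12 = -1/12
S = 1/6
C² = P²·S² = 1/5 ; C = +0.447214

+0.447214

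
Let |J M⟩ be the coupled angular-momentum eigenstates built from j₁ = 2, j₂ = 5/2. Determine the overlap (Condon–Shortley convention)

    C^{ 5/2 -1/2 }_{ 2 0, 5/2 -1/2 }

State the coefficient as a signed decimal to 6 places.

−√(8/35) ≈ -0.478091

√[6·2!2!3!/8! · 2!2!2!3!2!3!] = √(72/35)
  +(−1)^0/∏(0,2,2,2,0,1)! = 1/8  (running 1/8)
  +(−1)^1/∏(1,1,1,1,1,2)! = -1/2  (running -3/8)
  +(−1)^2/∏(2,0,0,0,2,3)! = 1/24  (running -1/3)
⟨..|..⟩ = √(72/35)·(-1/3) = -0.478091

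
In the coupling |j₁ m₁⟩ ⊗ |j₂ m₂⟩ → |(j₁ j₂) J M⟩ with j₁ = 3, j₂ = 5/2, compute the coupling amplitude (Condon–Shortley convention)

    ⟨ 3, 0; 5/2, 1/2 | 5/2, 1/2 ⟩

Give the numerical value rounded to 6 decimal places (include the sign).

+√(8/105) ≈ +0.276026

j₁+j₂−J=3  J+j₁−j₂=3  J−j₁+j₂=2  j₁+j₂+J+1=9
(j₁±m₁, j₂±m₂, J±M) = (3,3,3,2,3,2)
P² = 216/35
sum k=1..3:
  [1] −1/8 = -1/8
  [2] +1/4 = 1/4
  [3] −1/72 = -1/72
S = 1/9
C² = P²·S² = 8/105 ; C = +0.276026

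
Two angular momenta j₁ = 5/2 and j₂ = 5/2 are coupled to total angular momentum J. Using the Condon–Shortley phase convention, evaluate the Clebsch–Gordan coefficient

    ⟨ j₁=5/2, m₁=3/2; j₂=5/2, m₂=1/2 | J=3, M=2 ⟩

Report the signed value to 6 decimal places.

−√(1/12) ≈ -0.288675

triangle: 2!*3!*3!/9! = 72/362880
(j±m)!: 4!*1!*3!*2!*5!*1! = 34560
prefactor² = (2J+1)*Δ*N² = 48
  k=0: +1/(0!*2!*1!*3!*2!*0!) = 1/24
  k=1: −1/(1!*1!*0!*2!*3!*1!) = -1/12
Σ = -1/24  ⇒  CG² = 48*(-1/24)² = 1/12
CG = −√(1/12) = -0.288675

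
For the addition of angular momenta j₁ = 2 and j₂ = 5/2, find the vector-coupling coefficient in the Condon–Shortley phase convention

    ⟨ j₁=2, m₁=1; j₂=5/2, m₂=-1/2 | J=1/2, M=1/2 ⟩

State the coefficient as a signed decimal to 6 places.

√[2·4!0!1!/6! · 3!1!2!3!1!0!] = √(24/5)
  +(−1)^1/∏(1,3,0,1,0,0)! = -1/6  (running -1/6)
⟨..|..⟩ = √(24/5)·(-1/6) = -0.365148

-0.365148  (= −√(2/15))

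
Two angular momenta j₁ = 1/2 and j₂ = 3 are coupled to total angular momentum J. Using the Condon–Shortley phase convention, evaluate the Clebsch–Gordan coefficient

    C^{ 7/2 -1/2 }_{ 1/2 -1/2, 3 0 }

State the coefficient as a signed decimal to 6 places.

j₁+j₂−J=0  J+j₁−j₂=1  J−j₁+j₂=6  j₁+j₂+J+1=8
(j₁±m₁, j₂±m₂, J±M) = (0,1,3,3,3,4)
P² = 5184/7
sum k=0..0:
  [0] +1/36 = 1/36
S = 1/36
C² = P²·S² = 4/7 ; C = +0.755929

+0.755929  (= +√(4/7))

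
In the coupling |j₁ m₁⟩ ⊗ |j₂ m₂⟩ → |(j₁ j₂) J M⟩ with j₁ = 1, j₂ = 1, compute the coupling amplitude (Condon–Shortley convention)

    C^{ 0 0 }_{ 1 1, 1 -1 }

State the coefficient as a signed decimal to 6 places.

j₁+j₂−J=2  J+j₁−j₂=0  J−j₁+j₂=0  j₁+j₂+J+1=3
(j₁±m₁, j₂±m₂, J±M) = (2,0,0,2,0,0)
P² = 4/3
sum k=0..0:
  [0] +1/2 = 1/2
S = 1/2
C² = P²·S² = 1/3 ; C = +0.577350

+0.577350  (= +√(1/3))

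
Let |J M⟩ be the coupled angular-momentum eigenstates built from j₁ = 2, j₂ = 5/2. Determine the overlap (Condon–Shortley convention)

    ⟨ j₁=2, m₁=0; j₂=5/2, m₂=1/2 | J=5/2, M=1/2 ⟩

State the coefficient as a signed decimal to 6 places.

-0.478091

triangle: 2!*2!*3!/8! = 24/40320
(j±m)!: 2!*2!*3!*2!*3!*2! = 576
prefactor² = (2J+1)*Δ*N² = 72/35
  k=0: +1/(0!*2!*2!*3!*0!*0!) = 1/24
  k=1: −1/(1!*1!*1!*2!*1!*1!) = -1/2
  k=2: +1/(2!*0!*0!*1!*2!*2!) = 1/8
Σ = -1/3  ⇒  CG² = 72/35*(-1/3)² = 8/35
CG = −√(8/35) = -0.478091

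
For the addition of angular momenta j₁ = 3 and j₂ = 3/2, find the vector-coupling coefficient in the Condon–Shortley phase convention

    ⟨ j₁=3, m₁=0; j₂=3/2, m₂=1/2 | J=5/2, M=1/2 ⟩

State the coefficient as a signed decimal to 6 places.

triangle: 2!·4!·1!/8! = 48/40320
(j±m)!: 3!·3!·2!·1!·3!·2! = 864
prefactor² = (2J+1)·Δ·N² = 216/35
  k=1: −1/(1!·1!·2!·1!·2!·0!) = -1/4
  k=2: +1/(2!·0!·1!·0!·3!·1!) = 1/12
Σ = -1/6  ⇒  CG² = 216/35·(-1/6)² = 6/35
CG = −√(6/35) = -0.414039

-0.414039  (= −√(6/35))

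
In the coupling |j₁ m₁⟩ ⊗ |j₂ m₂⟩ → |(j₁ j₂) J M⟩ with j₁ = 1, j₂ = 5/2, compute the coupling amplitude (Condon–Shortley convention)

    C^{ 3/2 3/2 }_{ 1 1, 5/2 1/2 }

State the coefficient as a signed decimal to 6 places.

+0.258199

√[4·2!0!3!/6! · 2!0!3!2!3!0!] = √(48/5)
  +(−1)^0/∏(0,2,0,3,0,0)! = 1/12  (running 1/12)
⟨..|..⟩ = √(48/5)·(1/12) = +0.258199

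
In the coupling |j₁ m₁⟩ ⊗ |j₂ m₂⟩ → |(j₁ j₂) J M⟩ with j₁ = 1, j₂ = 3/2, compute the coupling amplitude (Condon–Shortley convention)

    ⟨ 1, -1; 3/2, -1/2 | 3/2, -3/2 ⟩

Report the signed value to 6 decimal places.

-0.632456  (= −√(2/5))

j₁+j₂−J=1  J+j₁−j₂=1  J−j₁+j₂=2  j₁+j₂+J+1=5
(j₁±m₁, j₂±m₂, J±M) = (0,2,1,2,0,3)
P² = 8/5
sum k=1..1:
  [1] −1/2 = -1/2
S = -1/2
C² = P²·S² = 2/5 ; C = -0.632456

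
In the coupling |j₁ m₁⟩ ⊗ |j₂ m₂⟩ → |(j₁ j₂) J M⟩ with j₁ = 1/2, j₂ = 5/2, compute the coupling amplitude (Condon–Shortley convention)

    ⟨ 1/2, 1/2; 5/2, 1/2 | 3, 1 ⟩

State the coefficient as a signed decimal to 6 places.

j₁+j₂−J=0  J+j₁−j₂=1  J−j₁+j₂=5  j₁+j₂+J+1=7
(j₁±m₁, j₂±m₂, J±M) = (1,0,3,2,4,2)
P² = 96
sum k=0..0:
  [0] +1/12 = 1/12
S = 1/12
C² = P²·S² = 2/3 ; C = +0.816497

+0.816497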